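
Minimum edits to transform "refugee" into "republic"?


Word 1: "refugee" (length 7)
Word 2: "republic" (length 8)
One optimal edit sequence (insert/delete/substitute each cost 1):
  1. keep 'r'
  2. keep 'e'
  3. substitute 'f' -> 'p'  (+1)
  4. keep 'u'
  5. insert 'b'  (+1)
  6. substitute 'g' -> 'l'  (+1)
  7. substitute 'e' -> 'i'  (+1)
  8. substitute 'e' -> 'c'  (+1)
Total edit operations: 5
Edit distance = 5


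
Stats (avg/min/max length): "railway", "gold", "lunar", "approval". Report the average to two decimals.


Lengths: "railway"=7, "gold"=4, "lunar"=5, "approval"=8
Sum = 24, Count = 4
Average = 24/4 = 6.00
= avg=6.00, min=4, max=8


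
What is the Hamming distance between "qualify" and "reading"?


Comparing character by character (same length = 7):
  Pos 0: 'q' vs 'r' !=
  Pos 1: 'u' vs 'e' !=
  Pos 2: 'a' vs 'a' =
  Pos 3: 'l' vs 'd' !=
  Pos 4: 'i' vs 'i' =
  Pos 5: 'f' vs 'n' !=
  Pos 6: 'y' vs 'g' !=
Hamming distance = 5


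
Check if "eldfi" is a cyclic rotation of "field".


Word: "field", Candidate: "eldfi"
Method: check if candidate is substring of word+word
"fieldfield" contains "eldfi"? Yes
Is rotation = Yes


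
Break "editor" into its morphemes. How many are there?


Word: "editor"
Morphemes: edit + -or
Each morpheme carries meaning
= 2 morphemes


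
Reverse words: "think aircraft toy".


Original: "think aircraft toy"
Words (1..n): think | aircraft | toy
Reversed (n..1): toy | aircraft | think
Result = "toy aircraft think"


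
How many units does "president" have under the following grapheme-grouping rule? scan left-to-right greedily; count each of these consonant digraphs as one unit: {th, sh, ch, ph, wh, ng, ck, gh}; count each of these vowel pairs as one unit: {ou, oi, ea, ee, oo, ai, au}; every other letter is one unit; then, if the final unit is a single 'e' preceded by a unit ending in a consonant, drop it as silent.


Word: "president" (9 letters)
Left-to-right scan:
  1. 'p' (letter)
  2. 'r' (letter)
  3. 'e' (letter)
  4. 's' (letter)
  5. 'i' (letter)
  6. 'd' (letter)
  7. 'e' (letter)
  8. 'n' (letter)
  9. 't' (letter)
Units from scan: 9
Sound units = 9 units


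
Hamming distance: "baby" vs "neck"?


Comparing character by character (same length = 4):
  Pos 0: 'b' vs 'n' !=
  Pos 1: 'a' vs 'e' !=
  Pos 2: 'b' vs 'c' !=
  Pos 3: 'y' vs 'k' !=
Hamming distance = 4


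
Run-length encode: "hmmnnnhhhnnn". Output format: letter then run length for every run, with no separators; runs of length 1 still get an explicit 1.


String: "hmmnnnhhhnnn"
Scanning for consecutive runs:
  'h' x 1
  'm' x 2
  'n' x 3
  'h' x 3
  'n' x 3
RLE = "h1m2n3h3n3"


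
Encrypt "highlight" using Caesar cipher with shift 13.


Word: "highlight"
Shift: 13
Each letter → (letter + shift) mod 26:
  'h' (7) + 13 = 20 → 'u'
  'i' (8) + 13 = 21 → 'v'
  'g' (6) + 13 = 19 → 't'
  'h' (7) + 13 = 20 → 'u'
  'l' (11) + 13 = 24 → 'y'
  'i' (8) + 13 = 21 → 'v'
  'g' (6) + 13 = 19 → 't'
  'h' (7) + 13 = 20 → 'u'
  't' (19) + 13 = 6 → 'g'
Result = "uvtuyvtug"


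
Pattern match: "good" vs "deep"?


Pattern of "good": [0, 1, 1, 2]
Pattern of "deep": [0, 1, 1, 2]
Patterns match
Same pattern = Yes


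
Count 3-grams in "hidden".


Word: "hidden" (length 6)
Number of 3-grams = length - 3 + 1 = 6 - 3 + 1
= 4


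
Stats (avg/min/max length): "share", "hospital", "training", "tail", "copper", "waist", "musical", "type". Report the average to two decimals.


Lengths: "share"=5, "hospital"=8, "training"=8, "tail"=4, "copper"=6, "waist"=5, "musical"=7, "type"=4
Sum = 47, Count = 8
Average = 47/8 = 5.88
= avg=5.88, min=4, max=8


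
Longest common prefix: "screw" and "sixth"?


Word 1: "screw"
Word 2: "sixth"
Comparing from start:
  Pos 0: 's' == 's'
  Pos 1: 'c' != 'i' (stop)
LCP = "s" (length 1)


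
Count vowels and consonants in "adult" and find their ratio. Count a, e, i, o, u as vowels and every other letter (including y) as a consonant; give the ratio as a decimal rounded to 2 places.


Word: "adult"
Vowels (a,e,i,o,u): 2
Consonants: 3
Ratio = 2/3
= 0.67


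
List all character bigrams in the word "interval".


Word: "interval" (length 8)
Number of bigrams = 8 - 2 + 1 = 7
  Position 0: "in"
  Position 1: "nt"
  Position 2: "te"
  Position 3: "er"
  Position 4: "rv"
  Position 5: "va"
  Position 6: "al"
Bigrams = "in", "nt", "te", "er", "rv", "va", "al"


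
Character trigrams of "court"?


Word: "court" (length 5)
Number of trigrams = 5 - 3 + 1 = 3
  Position 0: "cou"
  Position 1: "our"
  Position 2: "urt"
Trigrams = "cou", "our", "urt"


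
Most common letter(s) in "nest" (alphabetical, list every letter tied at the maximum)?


Word: "nest"
Letter counts:
  'e': 1
  'n': 1
  's': 1
  't': 1
Maximum count = 1
Most frequent = 'e', 'n', 's', 't' (1 time each)


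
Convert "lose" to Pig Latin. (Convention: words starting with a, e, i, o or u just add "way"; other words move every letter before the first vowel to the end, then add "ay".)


Word: "lose"
Starts with consonant(s) → move to end, add 'ay'
Consonant cluster: "l"
Pig Latin = "oselay"


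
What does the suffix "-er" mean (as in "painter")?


Suffix: -er
Example: painter = paint + -er
Meaning = one who / more


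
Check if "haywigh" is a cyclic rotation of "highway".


Word: "highway", Candidate: "haywigh"
Method: check if candidate is substring of word+word
"highwayhighway" contains "haywigh"? No
Is rotation = No


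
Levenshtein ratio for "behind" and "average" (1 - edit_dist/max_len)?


Word 1: "behind" (length 6)
Word 2: "average" (length 7)
One optimal edit sequence:
  1. insert 'a'  (+1)
  2. substitute 'b' -> 'v'  (+1)
  3. keep 'e'
  4. substitute 'h' -> 'r'  (+1)
  5. substitute 'i' -> 'a'  (+1)
  6. substitute 'n' -> 'g'  (+1)
  7. substitute 'd' -> 'e'  (+1)
Edit distance = 6
Max length = max(6, 7) = 7
Similarity = 1 - 6/7
= 0.1429


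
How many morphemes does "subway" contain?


Word: "subway"
Morphemes: sub- / way
Each morpheme carries meaning
= 2 morphemes


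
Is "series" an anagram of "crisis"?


Word 1: "crisis" → sorted: ciirss
Word 2: "series" → sorted: eeirss
Same letters? ciirss != eeirss
Anagram = No


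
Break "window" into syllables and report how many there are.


Word: "window"
Syllable breakdown: win-dow
Counting: 2 parts
= 2 syllables


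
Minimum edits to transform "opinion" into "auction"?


Word 1: "opinion" (length 7)
Word 2: "auction" (length 7)
One optimal edit sequence (insert/delete/substitute each cost 1):
  1. substitute 'o' -> 'a'  (+1)
  2. substitute 'p' -> 'u'  (+1)
  3. substitute 'i' -> 'c'  (+1)
  4. substitute 'n' -> 't'  (+1)
  5. keep 'i'
  6. keep 'o'
  7. keep 'n'
Total edit operations: 4
Edit distance = 4


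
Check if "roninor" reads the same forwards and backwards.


Word: "roninor"
Reversed: "roninor"
Forward == Backward? roninor == roninor
Palindrome = Yes


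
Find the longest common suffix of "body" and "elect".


Word 1: "body"
Word 2: "elect"
Comparing from end:
  Pos -1: 'y' != 't' (stop)
LCS = "" (length 0)


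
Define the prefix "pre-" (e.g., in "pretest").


Prefix: pre-
Example: pretest (pre- + test)
Meaning = before


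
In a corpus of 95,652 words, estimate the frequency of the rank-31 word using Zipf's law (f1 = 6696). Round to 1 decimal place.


Zipf's law: f(r) = f(1) / r
f(1) = 6696
f(31) = 6696 / 31
= 216.0 occurrences


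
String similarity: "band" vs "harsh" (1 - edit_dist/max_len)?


Word 1: "band" (length 4)
Word 2: "harsh" (length 5)
One optimal edit sequence:
  1. substitute 'b' -> 'h'  (+1)
  2. keep 'a'
  3. insert 'r'  (+1)
  4. substitute 'n' -> 's'  (+1)
  5. substitute 'd' -> 'h'  (+1)
Edit distance = 4
Max length = max(4, 5) = 5
Similarity = 1 - 4/5
= 0.2000


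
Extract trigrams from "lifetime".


Word: "lifetime" (length 8)
Number of trigrams = 8 - 3 + 1 = 6
  Position 0: "lif"
  Position 1: "ife"
  Position 2: "fet"
  Position 3: "eti"
  Position 4: "tim"
  Position 5: "ime"
Trigrams = "lif", "ife", "fet", "eti", "tim", "ime"


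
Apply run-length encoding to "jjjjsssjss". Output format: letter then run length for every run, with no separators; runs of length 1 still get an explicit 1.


String: "jjjjsssjss"
Scanning for consecutive runs:
  'j' x 4
  's' x 3
  'j' x 1
  's' x 2
RLE = "j4s3j1s2"


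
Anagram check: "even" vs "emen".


Word 1: "even" → sorted: eenv
Word 2: "emen" → sorted: eemn
Same letters? eenv != eemn
Anagram = No


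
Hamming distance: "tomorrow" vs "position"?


Comparing character by character (same length = 8):
  Pos 0: 't' vs 'p' !=
  Pos 1: 'o' vs 'o' =
  Pos 2: 'm' vs 's' !=
  Pos 3: 'o' vs 'i' !=
  Pos 4: 'r' vs 't' !=
  Pos 5: 'r' vs 'i' !=
  Pos 6: 'o' vs 'o' =
  Pos 7: 'w' vs 'n' !=
Hamming distance = 6


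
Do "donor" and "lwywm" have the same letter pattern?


Pattern of "donor": [0, 1, 2, 1, 3]
Pattern of "lwywm": [0, 1, 2, 1, 3]
Patterns match
Same pattern = Yes


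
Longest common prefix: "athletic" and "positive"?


Word 1: "athletic"
Word 2: "positive"
Comparing from start:
  Pos 0: 'a' != 'p' (stop)
LCP = "" (length 0)


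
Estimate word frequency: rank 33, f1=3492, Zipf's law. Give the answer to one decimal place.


Zipf's law: f(r) = f(1) / r
f(1) = 3492
f(33) = 3492 / 33
= 105.8 occurrences


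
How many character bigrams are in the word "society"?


Word: "society" (length 7)
Number of 2-grams = length - 2 + 1 = 7 - 2 + 1
= 6


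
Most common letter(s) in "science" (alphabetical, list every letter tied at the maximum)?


Word: "science"
Letter counts:
  'c': 2
  'e': 2
  'i': 1
  'n': 1
  's': 1
Maximum count = 2
Most frequent = 'c', 'e' (2 times each)


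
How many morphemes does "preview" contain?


Word: "preview"
Morphemes: pre- | view
Each morpheme carries meaning
= 2 morphemes


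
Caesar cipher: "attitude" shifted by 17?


Word: "attitude"
Shift: 17
Each letter → (letter + shift) mod 26:
  'a' (0) + 17 = 17 → 'r'
  't' (19) + 17 = 10 → 'k'
  't' (19) + 17 = 10 → 'k'
  'i' (8) + 17 = 25 → 'z'
  't' (19) + 17 = 10 → 'k'
  'u' (20) + 17 = 11 → 'l'
  'd' (3) + 17 = 20 → 'u'
  'e' (4) + 17 = 21 → 'v'
Result = "rkkzkluv"


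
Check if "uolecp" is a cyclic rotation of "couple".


Word: "couple", Candidate: "uolecp"
Method: check if candidate is substring of word+word
"couplecouple" contains "uolecp"? No
Is rotation = No


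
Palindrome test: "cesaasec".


Word: "cesaasec"
Reversed: "cesaasec"
Forward == Backward? cesaasec == cesaasec
Palindrome = Yes


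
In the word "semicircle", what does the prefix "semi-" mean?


Prefix: semi-
Example: semicircle (semi- + circle)
Meaning = half


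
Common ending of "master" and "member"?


Word 1: "master"
Word 2: "member"
Comparing from end:
  Pos -1: 'r' == 'r'
  Pos -2: 'e' == 'e'
  Pos -3: 't' != 'b' (stop)
LCS = "er" (length 2)


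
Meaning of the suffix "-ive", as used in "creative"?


Suffix: -ive
As in: creative -> create + -ive, with a spelling change
Meaning = tending to


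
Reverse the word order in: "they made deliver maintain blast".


Original: "they made deliver maintain blast"
Words (1..n): they | made | deliver | maintain | blast
Reversed (n..1): blast | maintain | deliver | made | they
Result = "blast maintain deliver made they"


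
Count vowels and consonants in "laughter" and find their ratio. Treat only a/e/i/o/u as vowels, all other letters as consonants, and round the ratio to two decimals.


Word: "laughter"
Vowels (a,e,i,o,u): 3
Consonants: 5
Ratio = 3/5
= 0.60


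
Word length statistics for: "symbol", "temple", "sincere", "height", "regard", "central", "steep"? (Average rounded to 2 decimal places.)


Lengths: "symbol"=6, "temple"=6, "sincere"=7, "height"=6, "regard"=6, "central"=7, "steep"=5
Sum = 43, Count = 7
Average = 43/7 = 6.14
= avg=6.14, min=5, max=7


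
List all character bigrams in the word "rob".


Word: "rob" (length 3)
Number of bigrams = 3 - 2 + 1 = 2
  Position 0: "ro"
  Position 1: "ob"
Bigrams = "ro", "ob"


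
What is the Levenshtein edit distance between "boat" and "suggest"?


Word 1: "boat" (length 4)
Word 2: "suggest" (length 7)
One optimal edit sequence (insert/delete/substitute each cost 1):
  1. insert 's'  (+1)
  2. insert 'u'  (+1)
  3. insert 'g'  (+1)
  4. substitute 'b' -> 'g'  (+1)
  5. substitute 'o' -> 'e'  (+1)
  6. substitute 'a' -> 's'  (+1)
  7. keep 't'
Total edit operations: 6
Edit distance = 6


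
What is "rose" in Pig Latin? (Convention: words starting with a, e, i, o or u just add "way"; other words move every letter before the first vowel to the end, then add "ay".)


Word: "rose"
Starts with consonant(s) → move to end, add 'ay'
Consonant cluster: "r"
Pig Latin = "oseray"


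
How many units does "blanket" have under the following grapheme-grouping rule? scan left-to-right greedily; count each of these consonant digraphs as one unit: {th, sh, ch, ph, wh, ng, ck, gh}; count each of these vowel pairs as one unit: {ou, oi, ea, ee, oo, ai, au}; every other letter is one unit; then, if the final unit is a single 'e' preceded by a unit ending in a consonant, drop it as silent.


Word: "blanket" (7 letters)
Left-to-right scan:
  (1) 'b' (letter)
  (2) 'l' (letter)
  (3) 'a' (letter)
  (4) 'n' (letter)
  (5) 'k' (letter)
  (6) 'e' (letter)
  (7) 't' (letter)
Units from scan: 7
Sound units = 7 units


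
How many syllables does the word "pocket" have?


Word: "pocket"
Syllable breakdown: pock-et
Counting: 2 parts
= 2 syllables


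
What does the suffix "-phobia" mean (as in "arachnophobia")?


Suffix: -phobia
As in: arachnophobia -> arachno- + -phobia
Meaning = fear of


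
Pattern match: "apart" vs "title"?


Pattern of "apart": [0, 1, 0, 2, 3]
Pattern of "title": [0, 1, 0, 2, 3]
Patterns match
Same pattern = Yes


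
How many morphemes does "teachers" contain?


Word: "teachers"
Morphemes: teach | -er | -s
Each morpheme carries meaning
= 3 morphemes


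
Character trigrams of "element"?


Word: "element" (length 7)
Number of trigrams = 7 - 3 + 1 = 5
  Position 0: "ele"
  Position 1: "lem"
  Position 2: "eme"
  Position 3: "men"
  Position 4: "ent"
Trigrams = "ele", "lem", "eme", "men", "ent"


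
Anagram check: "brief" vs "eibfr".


Word 1: "brief" → sorted: befir
Word 2: "eibfr" → sorted: befir
Same letters? befir == befir
Anagram = Yes


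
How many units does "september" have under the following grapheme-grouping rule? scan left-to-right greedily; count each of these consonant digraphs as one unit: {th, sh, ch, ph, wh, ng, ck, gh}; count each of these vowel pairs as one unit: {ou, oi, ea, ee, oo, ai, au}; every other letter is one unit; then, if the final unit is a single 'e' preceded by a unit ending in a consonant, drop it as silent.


Word: "september" (9 letters)
Left-to-right scan:
  [1] 's' (letter)
  [2] 'e' (letter)
  [3] 'p' (letter)
  [4] 't' (letter)
  [5] 'e' (letter)
  [6] 'm' (letter)
  [7] 'b' (letter)
  [8] 'e' (letter)
  [9] 'r' (letter)
Units from scan: 9
Sound units = 9 units


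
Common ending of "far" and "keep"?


Word 1: "far"
Word 2: "keep"
Comparing from end:
  Pos -1: 'r' != 'p' (stop)
LCS = "" (length 0)


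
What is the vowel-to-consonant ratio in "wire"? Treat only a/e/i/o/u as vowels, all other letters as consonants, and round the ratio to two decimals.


Word: "wire"
Vowels (a,e,i,o,u): 2
Consonants: 2
Ratio = 2/2
= 1.00


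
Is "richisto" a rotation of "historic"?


Word: "historic", Candidate: "richisto"
Method: check if candidate is substring of word+word
"historichistoric" contains "richisto"? Yes
Is rotation = Yes


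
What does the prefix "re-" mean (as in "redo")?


Prefix: re-
As in: redo -> re- + do
Meaning = again


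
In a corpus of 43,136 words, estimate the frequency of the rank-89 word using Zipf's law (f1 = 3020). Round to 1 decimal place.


Zipf's law: f(r) = f(1) / r
f(1) = 3020
f(89) = 3020 / 89
= 33.9 occurrences


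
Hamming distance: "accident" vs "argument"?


Comparing character by character (same length = 8):
  Pos 0: 'a' vs 'a' =
  Pos 1: 'c' vs 'r' !=
  Pos 2: 'c' vs 'g' !=
  Pos 3: 'i' vs 'u' !=
  Pos 4: 'd' vs 'm' !=
  Pos 5: 'e' vs 'e' =
  Pos 6: 'n' vs 'n' =
  Pos 7: 't' vs 't' =
Hamming distance = 4


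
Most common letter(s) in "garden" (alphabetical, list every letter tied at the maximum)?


Word: "garden"
Letter counts:
  'a': 1
  'd': 1
  'e': 1
  'g': 1
  'n': 1
  'r': 1
Maximum count = 1
Most frequent = 'a', 'd', 'e', 'g', 'n', 'r' (1 time each)


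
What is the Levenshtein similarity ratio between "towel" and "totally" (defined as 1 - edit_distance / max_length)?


Word 1: "towel" (length 5)
Word 2: "totally" (length 7)
One optimal edit sequence:
  1. keep 't'
  2. keep 'o'
  3. insert 't'  (+1)
  4. substitute 'w' -> 'a'  (+1)
  5. substitute 'e' -> 'l'  (+1)
  6. keep 'l'
  7. insert 'y'  (+1)
Edit distance = 4
Max length = max(5, 7) = 7
Similarity = 1 - 4/7
= 0.4286


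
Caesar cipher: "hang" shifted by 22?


Word: "hang"
Shift: 22
Each letter → (letter + shift) mod 26:
  'h' (7) + 22 = 3 → 'd'
  'a' (0) + 22 = 22 → 'w'
  'n' (13) + 22 = 9 → 'j'
  'g' (6) + 22 = 2 → 'c'
Result = "dwjc"


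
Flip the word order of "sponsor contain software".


Original: "sponsor contain software"
Words (1..n): sponsor | contain | software
Reversed (n..1): software | contain | sponsor
Result = "software contain sponsor"


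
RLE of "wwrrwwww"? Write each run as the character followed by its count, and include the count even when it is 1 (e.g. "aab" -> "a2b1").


String: "wwrrwwww"
Scanning for consecutive runs:
  'w' x 2
  'r' x 2
  'w' x 4
RLE = "w2r2w4"


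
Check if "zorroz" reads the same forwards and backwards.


Word: "zorroz"
Reversed: "zorroz"
Forward == Backward? zorroz == zorroz
Palindrome = Yes


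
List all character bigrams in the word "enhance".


Word: "enhance" (length 7)
Number of bigrams = 7 - 2 + 1 = 6
  Position 0: "en"
  Position 1: "nh"
  Position 2: "ha"
  Position 3: "an"
  Position 4: "nc"
  Position 5: "ce"
Bigrams = "en", "nh", "ha", "an", "nc", "ce"


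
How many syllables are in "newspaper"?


Word: "newspaper"
Syllable breakdown: news-pa-per
Counting: 3 parts
= 3 syllables


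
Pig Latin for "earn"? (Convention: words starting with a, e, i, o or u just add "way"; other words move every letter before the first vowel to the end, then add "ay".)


Word: "earn"
Starts with vowel → add 'way'
Pig Latin = "earnway"


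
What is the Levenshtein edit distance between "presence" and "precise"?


Word 1: "presence" (length 8)
Word 2: "precise" (length 7)
One optimal edit sequence (insert/delete/substitute each cost 1):
  1. keep 'p'
  2. keep 'r'
  3. keep 'e'
  4. delete 's'  (+1)
  5. substitute 'e' -> 'c'  (+1)
  6. substitute 'n' -> 'i'  (+1)
  7. substitute 'c' -> 's'  (+1)
  8. keep 'e'
Total edit operations: 4
Edit distance = 4


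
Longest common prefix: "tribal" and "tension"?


Word 1: "tribal"
Word 2: "tension"
Comparing from start:
  Pos 0: 't' == 't'
  Pos 1: 'r' != 'e' (stop)
LCP = "t" (length 1)


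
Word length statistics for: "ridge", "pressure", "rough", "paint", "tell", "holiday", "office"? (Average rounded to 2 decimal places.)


Lengths: "ridge"=5, "pressure"=8, "rough"=5, "paint"=5, "tell"=4, "holiday"=7, "office"=6
Sum = 40, Count = 7
Average = 40/7 = 5.71
= avg=5.71, min=4, max=8


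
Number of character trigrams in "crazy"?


Word: "crazy" (length 5)
Number of 3-grams = length - 3 + 1 = 5 - 3 + 1
= 3


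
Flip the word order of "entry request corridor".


Original: "entry request corridor"
Words (1..n): entry | request | corridor
Reversed (n..1): corridor | request | entry
Result = "corridor request entry"


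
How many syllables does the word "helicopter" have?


Word: "helicopter"
Syllable breakdown: hel / i / cop / ter
Counting: 4 parts
= 4 syllables


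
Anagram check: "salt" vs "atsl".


Word 1: "salt" → sorted: alst
Word 2: "atsl" → sorted: alst
Same letters? alst == alst
Anagram = Yes


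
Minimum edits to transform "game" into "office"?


Word 1: "game" (length 4)
Word 2: "office" (length 6)
One optimal edit sequence (insert/delete/substitute each cost 1):
  1. insert 'o'  (+1)
  2. insert 'f'  (+1)
  3. substitute 'g' -> 'f'  (+1)
  4. substitute 'a' -> 'i'  (+1)
  5. substitute 'm' -> 'c'  (+1)
  6. keep 'e'
Total edit operations: 5
Edit distance = 5


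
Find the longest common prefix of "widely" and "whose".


Word 1: "widely"
Word 2: "whose"
Comparing from start:
  Pos 0: 'w' == 'w'
  Pos 1: 'i' != 'h' (stop)
LCP = "w" (length 1)


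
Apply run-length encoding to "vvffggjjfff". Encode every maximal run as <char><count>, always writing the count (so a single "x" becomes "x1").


String: "vvffggjjfff"
Scanning for consecutive runs:
  'v' x 2
  'f' x 2
  'g' x 2
  'j' x 2
  'f' x 3
RLE = "v2f2g2j2f3"


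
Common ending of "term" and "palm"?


Word 1: "term"
Word 2: "palm"
Comparing from end:
  Pos -1: 'm' == 'm'
  Pos -2: 'r' != 'l' (stop)
LCS = "m" (length 1)


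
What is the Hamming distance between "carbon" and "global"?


Comparing character by character (same length = 6):
  Pos 0: 'c' vs 'g' !=
  Pos 1: 'a' vs 'l' !=
  Pos 2: 'r' vs 'o' !=
  Pos 3: 'b' vs 'b' =
  Pos 4: 'o' vs 'a' !=
  Pos 5: 'n' vs 'l' !=
Hamming distance = 5


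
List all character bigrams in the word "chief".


Word: "chief" (length 5)
Number of bigrams = 5 - 2 + 1 = 4
  Position 0: "ch"
  Position 1: "hi"
  Position 2: "ie"
  Position 3: "ef"
Bigrams = "ch", "hi", "ie", "ef"


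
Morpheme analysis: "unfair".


Word: "unfair"
Morphemes: un- + fair
Each morpheme carries meaning
= 2 morphemes


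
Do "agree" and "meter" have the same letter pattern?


Pattern of "agree": [0, 1, 2, 3, 3]
Pattern of "meter": [0, 1, 2, 1, 3]
Patterns do not match
Same pattern = No


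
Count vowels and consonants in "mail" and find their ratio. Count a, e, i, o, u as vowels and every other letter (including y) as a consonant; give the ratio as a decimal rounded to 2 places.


Word: "mail"
Vowels (a,e,i,o,u): 2
Consonants: 2
Ratio = 2/2
= 1.00


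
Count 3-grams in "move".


Word: "move" (length 4)
Number of 3-grams = length - 3 + 1 = 4 - 3 + 1
= 2


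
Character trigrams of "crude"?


Word: "crude" (length 5)
Number of trigrams = 5 - 3 + 1 = 3
  Position 0: "cru"
  Position 1: "rud"
  Position 2: "ude"
Trigrams = "cru", "rud", "ude"


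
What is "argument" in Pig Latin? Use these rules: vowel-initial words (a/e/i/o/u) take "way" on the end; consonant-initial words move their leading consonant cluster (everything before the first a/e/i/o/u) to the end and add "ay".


Word: "argument"
Starts with vowel → add 'way'
Pig Latin = "argumentway"


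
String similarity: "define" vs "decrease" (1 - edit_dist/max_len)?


Word 1: "define" (length 6)
Word 2: "decrease" (length 8)
One optimal edit sequence:
  1. keep 'd'
  2. keep 'e'
  3. insert 'c'  (+1)
  4. insert 'r'  (+1)
  5. substitute 'f' -> 'e'  (+1)
  6. substitute 'i' -> 'a'  (+1)
  7. substitute 'n' -> 's'  (+1)
  8. keep 'e'
Edit distance = 5
Max length = max(6, 8) = 8
Similarity = 1 - 5/8
= 0.3750


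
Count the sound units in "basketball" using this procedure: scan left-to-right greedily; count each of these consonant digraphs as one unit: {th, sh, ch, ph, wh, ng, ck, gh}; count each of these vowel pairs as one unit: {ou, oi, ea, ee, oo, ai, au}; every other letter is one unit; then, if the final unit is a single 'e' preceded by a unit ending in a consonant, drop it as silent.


Word: "basketball" (10 letters)
Left-to-right scan:
  1. 'b' (letter)
  2. 'a' (letter)
  3. 's' (letter)
  4. 'k' (letter)
  5. 'e' (letter)
  6. 't' (letter)
  7. 'b' (letter)
  8. 'a' (letter)
  9. 'l' (letter)
  10. 'l' (letter)
Units from scan: 10
Sound units = 10 units


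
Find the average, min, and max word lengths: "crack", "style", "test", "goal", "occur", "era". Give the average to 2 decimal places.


Lengths: "crack"=5, "style"=5, "test"=4, "goal"=4, "occur"=5, "era"=3
Sum = 26, Count = 6
Average = 26/6 = 4.33
= avg=4.33, min=3, max=5


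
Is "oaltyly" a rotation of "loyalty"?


Word: "loyalty", Candidate: "oaltyly"
Method: check if candidate is substring of word+word
"loyaltyloyalty" contains "oaltyly"? No
Is rotation = No


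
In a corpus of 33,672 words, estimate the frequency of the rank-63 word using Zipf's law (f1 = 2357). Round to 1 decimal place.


Zipf's law: f(r) = f(1) / r
f(1) = 2357
f(63) = 2357 / 63
= 37.4 occurrences


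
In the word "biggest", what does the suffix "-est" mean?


Suffix: -est
As in: biggest -> big + -est, with a spelling change
Meaning = most


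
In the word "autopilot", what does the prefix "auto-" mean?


Prefix: auto-
Example: autopilot (auto- + pilot)
Meaning = self


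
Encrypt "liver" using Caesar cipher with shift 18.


Word: "liver"
Shift: 18
Each letter → (letter + shift) mod 26:
  'l' (11) + 18 = 3 → 'd'
  'i' (8) + 18 = 0 → 'a'
  'v' (21) + 18 = 13 → 'n'
  'e' (4) + 18 = 22 → 'w'
  'r' (17) + 18 = 9 → 'j'
Result = "danwj"


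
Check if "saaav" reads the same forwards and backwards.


Word: "saaav"
Reversed: "vaaas"
Forward == Backward? saaav != vaaas
Palindrome = No


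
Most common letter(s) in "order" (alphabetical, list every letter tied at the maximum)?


Word: "order"
Letter counts:
  'd': 1
  'e': 1
  'o': 1
  'r': 2
Maximum count = 2
Most frequent = 'r' (2 times each)


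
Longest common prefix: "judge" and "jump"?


Word 1: "judge"
Word 2: "jump"
Comparing from start:
  Pos 0: 'j' == 'j'
  Pos 1: 'u' == 'u'
  Pos 2: 'd' != 'm' (stop)
LCP = "ju" (length 2)


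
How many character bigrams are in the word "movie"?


Word: "movie" (length 5)
Number of 2-grams = length - 2 + 1 = 5 - 2 + 1
= 4


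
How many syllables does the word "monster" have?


Word: "monster"
Syllable breakdown: mon / ster
Counting: 2 parts
= 2 syllables


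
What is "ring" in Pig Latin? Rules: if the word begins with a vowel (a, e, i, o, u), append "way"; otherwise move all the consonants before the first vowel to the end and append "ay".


Word: "ring"
Starts with consonant(s) → move to end, add 'ay'
Consonant cluster: "r"
Pig Latin = "ingray"


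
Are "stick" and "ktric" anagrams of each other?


Word 1: "stick" → sorted: cikst
Word 2: "ktric" → sorted: cikrt
Same letters? cikst != cikrt
Anagram = No


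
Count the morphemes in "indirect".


Word: "indirect"
Morphemes: in- / direct
Each morpheme carries meaning
= 2 morphemes


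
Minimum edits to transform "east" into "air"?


Word 1: "east" (length 4)
Word 2: "air" (length 3)
One optimal edit sequence (insert/delete/substitute each cost 1):
  1. delete 'e'  (+1)
  2. keep 'a'
  3. substitute 's' -> 'i'  (+1)
  4. substitute 't' -> 'r'  (+1)
Total edit operations: 3
Edit distance = 3


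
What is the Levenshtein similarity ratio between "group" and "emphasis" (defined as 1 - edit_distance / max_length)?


Word 1: "group" (length 5)
Word 2: "emphasis" (length 8)
One optimal edit sequence:
  1. insert 'e'  (+1)
  2. insert 'm'  (+1)
  3. insert 'p'  (+1)
  4. substitute 'g' -> 'h'  (+1)
  5. substitute 'r' -> 'a'  (+1)
  6. substitute 'o' -> 's'  (+1)
  7. substitute 'u' -> 'i'  (+1)
  8. substitute 'p' -> 's'  (+1)
Edit distance = 8
Max length = max(5, 8) = 8
Similarity = 1 - 8/8
= 0.0000


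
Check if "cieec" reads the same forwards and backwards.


Word: "cieec"
Reversed: "ceeic"
Forward == Backward? cieec != ceeic
Palindrome = No


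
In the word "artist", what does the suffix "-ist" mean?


Suffix: -ist
Example: artist (art + -ist)
Meaning = one who practices


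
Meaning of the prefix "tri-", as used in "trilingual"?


Prefix: tri-
Example: trilingual = tri- + lingual
Meaning = three


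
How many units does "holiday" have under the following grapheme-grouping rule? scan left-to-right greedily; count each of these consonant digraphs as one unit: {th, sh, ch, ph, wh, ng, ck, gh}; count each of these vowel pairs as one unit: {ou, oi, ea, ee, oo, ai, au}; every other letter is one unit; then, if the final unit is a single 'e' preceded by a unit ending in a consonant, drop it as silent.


Word: "holiday" (7 letters)
Left-to-right scan:
  [1] 'h' (letter)
  [2] 'o' (letter)
  [3] 'l' (letter)
  [4] 'i' (letter)
  [5] 'd' (letter)
  [6] 'a' (letter)
  [7] 'y' (letter)
Units from scan: 7
Sound units = 7 units


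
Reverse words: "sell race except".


Original: "sell race except"
Words (1..n): sell | race | except
Reversed (n..1): except | race | sell
Result = "except race sell"


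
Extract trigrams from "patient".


Word: "patient" (length 7)
Number of trigrams = 7 - 3 + 1 = 5
  Position 0: "pat"
  Position 1: "ati"
  Position 2: "tie"
  Position 3: "ien"
  Position 4: "ent"
Trigrams = "pat", "ati", "tie", "ien", "ent"


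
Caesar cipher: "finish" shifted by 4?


Word: "finish"
Shift: 4
Each letter → (letter + shift) mod 26:
  'f' (5) + 4 = 9 → 'j'
  'i' (8) + 4 = 12 → 'm'
  'n' (13) + 4 = 17 → 'r'
  'i' (8) + 4 = 12 → 'm'
  's' (18) + 4 = 22 → 'w'
  'h' (7) + 4 = 11 → 'l'
Result = "jmrmwl"


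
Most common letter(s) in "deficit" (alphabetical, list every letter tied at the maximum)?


Word: "deficit"
Letter counts:
  'c': 1
  'd': 1
  'e': 1
  'f': 1
  'i': 2
  't': 1
Maximum count = 2
Most frequent = 'i' (2 times each)


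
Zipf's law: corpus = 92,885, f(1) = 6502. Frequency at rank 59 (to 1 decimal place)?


Zipf's law: f(r) = f(1) / r
f(1) = 6502
f(59) = 6502 / 59
= 110.2 occurrences


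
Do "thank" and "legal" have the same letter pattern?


Pattern of "thank": [0, 1, 2, 3, 4]
Pattern of "legal": [0, 1, 2, 3, 0]
Patterns do not match
Same pattern = No


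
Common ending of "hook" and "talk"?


Word 1: "hook"
Word 2: "talk"
Comparing from end:
  Pos -1: 'k' == 'k'
  Pos -2: 'o' != 'l' (stop)
LCS = "k" (length 1)


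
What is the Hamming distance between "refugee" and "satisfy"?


Comparing character by character (same length = 7):
  Pos 0: 'r' vs 's' !=
  Pos 1: 'e' vs 'a' !=
  Pos 2: 'f' vs 't' !=
  Pos 3: 'u' vs 'i' !=
  Pos 4: 'g' vs 's' !=
  Pos 5: 'e' vs 'f' !=
  Pos 6: 'e' vs 'y' !=
Hamming distance = 7


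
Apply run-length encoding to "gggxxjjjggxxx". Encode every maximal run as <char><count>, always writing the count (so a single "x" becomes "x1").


String: "gggxxjjjggxxx"
Scanning for consecutive runs:
  'g' x 3
  'x' x 2
  'j' x 3
  'g' x 2
  'x' x 3
RLE = "g3x2j3g2x3"


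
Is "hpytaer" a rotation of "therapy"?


Word: "therapy", Candidate: "hpytaer"
Method: check if candidate is substring of word+word
"therapytherapy" contains "hpytaer"? No
Is rotation = No


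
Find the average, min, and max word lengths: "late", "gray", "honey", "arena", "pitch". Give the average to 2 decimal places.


Lengths: "late"=4, "gray"=4, "honey"=5, "arena"=5, "pitch"=5
Sum = 23, Count = 5
Average = 23/5 = 4.60
= avg=4.60, min=4, max=5


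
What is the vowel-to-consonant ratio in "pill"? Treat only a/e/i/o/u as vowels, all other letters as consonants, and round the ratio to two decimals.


Word: "pill"
Vowels (a,e,i,o,u): 1
Consonants: 3
Ratio = 1/3
= 0.33


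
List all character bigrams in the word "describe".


Word: "describe" (length 8)
Number of bigrams = 8 - 2 + 1 = 7
  Position 0: "de"
  Position 1: "es"
  Position 2: "sc"
  Position 3: "cr"
  Position 4: "ri"
  Position 5: "ib"
  Position 6: "be"
Bigrams = "de", "es", "sc", "cr", "ri", "ib", "be"


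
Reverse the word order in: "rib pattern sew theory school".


Original: "rib pattern sew theory school"
Words (1..n): rib | pattern | sew | theory | school
Reversed (n..1): school | theory | sew | pattern | rib
Result = "school theory sew pattern rib"


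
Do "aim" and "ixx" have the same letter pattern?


Pattern of "aim": [0, 1, 2]
Pattern of "ixx": [0, 1, 1]
Patterns do not match
Same pattern = No


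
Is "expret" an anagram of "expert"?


Word 1: "expert" → sorted: eeprtx
Word 2: "expret" → sorted: eeprtx
Same letters? eeprtx == eeprtx
Anagram = Yes


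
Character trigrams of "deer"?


Word: "deer" (length 4)
Number of trigrams = 4 - 3 + 1 = 2
  Position 0: "dee"
  Position 1: "eer"
Trigrams = "dee", "eer"


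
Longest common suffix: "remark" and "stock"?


Word 1: "remark"
Word 2: "stock"
Comparing from end:
  Pos -1: 'k' == 'k'
  Pos -2: 'r' != 'c' (stop)
LCS = "k" (length 1)


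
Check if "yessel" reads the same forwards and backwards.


Word: "yessel"
Reversed: "lessey"
Forward == Backward? yessel != lessey
Palindrome = No


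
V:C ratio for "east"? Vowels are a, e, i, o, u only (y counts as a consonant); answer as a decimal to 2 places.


Word: "east"
Vowels (a,e,i,o,u): 2
Consonants: 2
Ratio = 2/2
= 1.00


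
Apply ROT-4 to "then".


Word: "then"
Shift: 4
Each letter → (letter + shift) mod 26:
  't' (19) + 4 = 23 → 'x'
  'h' (7) + 4 = 11 → 'l'
  'e' (4) + 4 = 8 → 'i'
  'n' (13) + 4 = 17 → 'r'
Result = "xlir"


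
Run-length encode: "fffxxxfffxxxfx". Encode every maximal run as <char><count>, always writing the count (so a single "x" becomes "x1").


String: "fffxxxfffxxxfx"
Scanning for consecutive runs:
  'f' x 3
  'x' x 3
  'f' x 3
  'x' x 3
  'f' x 1
  'x' x 1
RLE = "f3x3f3x3f1x1"


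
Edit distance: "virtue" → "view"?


Word 1: "virtue" (length 6)
Word 2: "view" (length 4)
One optimal edit sequence (insert/delete/substitute each cost 1):
  1. keep 'v'
  2. keep 'i'
  3. delete 'r'  (+1)
  4. delete 't'  (+1)
  5. substitute 'u' -> 'e'  (+1)
  6. substitute 'e' -> 'w'  (+1)
Total edit operations: 4
Edit distance = 4


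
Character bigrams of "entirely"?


Word: "entirely" (length 8)
Number of bigrams = 8 - 2 + 1 = 7
  Position 0: "en"
  Position 1: "nt"
  Position 2: "ti"
  Position 3: "ir"
  Position 4: "re"
  Position 5: "el"
  Position 6: "ly"
Bigrams = "en", "nt", "ti", "ir", "re", "el", "ly"


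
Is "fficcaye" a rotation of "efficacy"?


Word: "efficacy", Candidate: "fficcaye"
Method: check if candidate is substring of word+word
"efficacyefficacy" contains "fficcaye"? No
Is rotation = No


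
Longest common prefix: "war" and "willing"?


Word 1: "war"
Word 2: "willing"
Comparing from start:
  Pos 0: 'w' == 'w'
  Pos 1: 'a' != 'i' (stop)
LCP = "w" (length 1)


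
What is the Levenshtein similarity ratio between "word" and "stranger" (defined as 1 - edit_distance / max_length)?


Word 1: "word" (length 4)
Word 2: "stranger" (length 8)
One optimal edit sequence:
  1. substitute 'w' -> 's'  (+1)
  2. substitute 'o' -> 't'  (+1)
  3. keep 'r'
  4. insert 'a'  (+1)
  5. insert 'n'  (+1)
  6. insert 'g'  (+1)
  7. insert 'e'  (+1)
  8. substitute 'd' -> 'r'  (+1)
Edit distance = 7
Max length = max(4, 8) = 8
Similarity = 1 - 7/8
= 0.1250


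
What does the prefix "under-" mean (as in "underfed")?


Prefix: under-
As in: underfed -> under- + fed
Meaning = insufficient


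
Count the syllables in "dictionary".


Word: "dictionary"
Syllable breakdown: dic · tion · ar · y
Counting: 4 parts
= 4 syllables


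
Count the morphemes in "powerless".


Word: "powerless"
Morphemes: power | -less
Each morpheme carries meaning
= 2 morphemes


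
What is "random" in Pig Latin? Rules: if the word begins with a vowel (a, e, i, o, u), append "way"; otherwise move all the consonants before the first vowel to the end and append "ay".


Word: "random"
Starts with consonant(s) → move to end, add 'ay'
Consonant cluster: "r"
Pig Latin = "andomray"


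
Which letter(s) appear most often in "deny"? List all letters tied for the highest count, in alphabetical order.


Word: "deny"
Letter counts:
  'd': 1
  'e': 1
  'n': 1
  'y': 1
Maximum count = 1
Most frequent = 'd', 'e', 'n', 'y' (1 time each)


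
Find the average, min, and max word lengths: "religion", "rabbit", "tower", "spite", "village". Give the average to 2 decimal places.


Lengths: "religion"=8, "rabbit"=6, "tower"=5, "spite"=5, "village"=7
Sum = 31, Count = 5
Average = 31/5 = 6.20
= avg=6.20, min=5, max=8


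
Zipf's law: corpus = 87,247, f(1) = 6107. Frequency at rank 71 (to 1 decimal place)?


Zipf's law: f(r) = f(1) / r
f(1) = 6107
f(71) = 6107 / 71
= 86.0 occurrences


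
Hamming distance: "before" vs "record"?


Comparing character by character (same length = 6):
  Pos 0: 'b' vs 'r' !=
  Pos 1: 'e' vs 'e' =
  Pos 2: 'f' vs 'c' !=
  Pos 3: 'o' vs 'o' =
  Pos 4: 'r' vs 'r' =
  Pos 5: 'e' vs 'd' !=
Hamming distance = 3


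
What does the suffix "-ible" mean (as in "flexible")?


Suffix: -ible
Example: flexible = flex + -ible
Meaning = capable of


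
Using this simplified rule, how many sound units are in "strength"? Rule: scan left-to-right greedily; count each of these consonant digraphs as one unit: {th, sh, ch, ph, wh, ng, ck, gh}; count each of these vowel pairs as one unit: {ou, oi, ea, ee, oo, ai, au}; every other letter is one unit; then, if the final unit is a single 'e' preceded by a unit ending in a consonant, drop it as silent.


Word: "strength" (8 letters)
Left-to-right scan:
  [1] 's' (letter)
  [2] 't' (letter)
  [3] 'r' (letter)
  [4] 'e' (letter)
  [5] 'ng' (digraph)
  [6] 'th' (digraph)
Units from scan: 6
Sound units = 6 units


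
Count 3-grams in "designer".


Word: "designer" (length 8)
Number of 3-grams = length - 3 + 1 = 8 - 3 + 1
= 6


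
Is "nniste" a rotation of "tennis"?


Word: "tennis", Candidate: "nniste"
Method: check if candidate is substring of word+word
"tennistennis" contains "nniste"? Yes
Is rotation = Yes


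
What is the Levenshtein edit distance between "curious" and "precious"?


Word 1: "curious" (length 7)
Word 2: "precious" (length 8)
One optimal edit sequence (insert/delete/substitute each cost 1):
  1. insert 'p'  (+1)
  2. substitute 'c' -> 'r'  (+1)
  3. substitute 'u' -> 'e'  (+1)
  4. substitute 'r' -> 'c'  (+1)
  5. keep 'i'
  6. keep 'o'
  7. keep 'u'
  8. keep 's'
Total edit operations: 4
Edit distance = 4


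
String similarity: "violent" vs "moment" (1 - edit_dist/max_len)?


Word 1: "violent" (length 7)
Word 2: "moment" (length 6)
One optimal edit sequence:
  1. delete 'v'  (+1)
  2. substitute 'i' -> 'm'  (+1)
  3. keep 'o'
  4. substitute 'l' -> 'm'  (+1)
  5. keep 'e'
  6. keep 'n'
  7. keep 't'
Edit distance = 3
Max length = max(7, 6) = 7
Similarity = 1 - 3/7
= 0.5714


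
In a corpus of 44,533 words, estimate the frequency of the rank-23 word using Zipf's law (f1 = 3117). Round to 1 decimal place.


Zipf's law: f(r) = f(1) / r
f(1) = 3117
f(23) = 3117 / 23
= 135.5 occurrences


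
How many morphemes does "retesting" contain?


Word: "retesting"
Morphemes: re- + test + -ing
Each morpheme carries meaning
= 3 morphemes


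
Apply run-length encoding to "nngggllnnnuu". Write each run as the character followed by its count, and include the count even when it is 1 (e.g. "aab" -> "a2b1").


String: "nngggllnnnuu"
Scanning for consecutive runs:
  'n' x 2
  'g' x 3
  'l' x 2
  'n' x 3
  'u' x 2
RLE = "n2g3l2n3u2"


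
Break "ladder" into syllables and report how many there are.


Word: "ladder"
Syllable breakdown: lad · der
Counting: 2 parts
= 2 syllables


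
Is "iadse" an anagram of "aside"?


Word 1: "aside" → sorted: adeis
Word 2: "iadse" → sorted: adeis
Same letters? adeis == adeis
Anagram = Yes


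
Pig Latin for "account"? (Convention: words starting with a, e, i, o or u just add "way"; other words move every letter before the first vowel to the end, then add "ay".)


Word: "account"
Starts with vowel → add 'way'
Pig Latin = "accountway"
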